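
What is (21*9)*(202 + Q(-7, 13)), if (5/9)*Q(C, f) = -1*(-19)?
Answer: 223209/5 ≈ 44642.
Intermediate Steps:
Q(C, f) = 171/5 (Q(C, f) = 9*(-1*(-19))/5 = (9/5)*19 = 171/5)
(21*9)*(202 + Q(-7, 13)) = (21*9)*(202 + 171/5) = 189*(1181/5) = 223209/5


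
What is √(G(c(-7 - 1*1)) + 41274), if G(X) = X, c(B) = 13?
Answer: √41287 ≈ 203.19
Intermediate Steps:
√(G(c(-7 - 1*1)) + 41274) = √(13 + 41274) = √41287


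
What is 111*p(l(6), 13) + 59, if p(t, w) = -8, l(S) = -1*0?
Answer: -829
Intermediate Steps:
l(S) = 0
111*p(l(6), 13) + 59 = 111*(-8) + 59 = -888 + 59 = -829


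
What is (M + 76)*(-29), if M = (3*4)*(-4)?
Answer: -812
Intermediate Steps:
M = -48 (M = 12*(-4) = -48)
(M + 76)*(-29) = (-48 + 76)*(-29) = 28*(-29) = -812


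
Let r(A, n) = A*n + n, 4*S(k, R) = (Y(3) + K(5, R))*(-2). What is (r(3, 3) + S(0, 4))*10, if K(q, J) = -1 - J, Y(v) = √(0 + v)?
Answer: 145 - 5*√3 ≈ 136.34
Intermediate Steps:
Y(v) = √v
S(k, R) = ½ + R/2 - √3/2 (S(k, R) = ((√3 + (-1 - R))*(-2))/4 = ((-1 + √3 - R)*(-2))/4 = (2 - 2*√3 + 2*R)/4 = ½ + R/2 - √3/2)
r(A, n) = n + A*n
(r(3, 3) + S(0, 4))*10 = (3*(1 + 3) + (½ + (½)*4 - √3/2))*10 = (3*4 + (½ + 2 - √3/2))*10 = (12 + (5/2 - √3/2))*10 = (29/2 - √3/2)*10 = 145 - 5*√3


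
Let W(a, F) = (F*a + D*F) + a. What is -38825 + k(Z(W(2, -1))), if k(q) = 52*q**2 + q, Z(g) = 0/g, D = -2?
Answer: -38825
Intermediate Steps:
W(a, F) = a - 2*F + F*a (W(a, F) = (F*a - 2*F) + a = (-2*F + F*a) + a = a - 2*F + F*a)
Z(g) = 0
k(q) = q + 52*q**2
-38825 + k(Z(W(2, -1))) = -38825 + 0*(1 + 52*0) = -38825 + 0*(1 + 0) = -38825 + 0*1 = -38825 + 0 = -38825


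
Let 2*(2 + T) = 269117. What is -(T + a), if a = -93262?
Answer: -82589/2 ≈ -41295.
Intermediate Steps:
T = 269113/2 (T = -2 + (½)*269117 = -2 + 269117/2 = 269113/2 ≈ 1.3456e+5)
-(T + a) = -(269113/2 - 93262) = -1*82589/2 = -82589/2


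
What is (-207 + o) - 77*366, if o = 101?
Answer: -28288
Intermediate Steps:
(-207 + o) - 77*366 = (-207 + 101) - 77*366 = -106 - 28182 = -28288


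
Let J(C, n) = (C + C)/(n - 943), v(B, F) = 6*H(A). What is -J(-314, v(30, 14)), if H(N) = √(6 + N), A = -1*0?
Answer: -592204/889033 - 3768*√6/889033 ≈ -0.67650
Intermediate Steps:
A = 0
v(B, F) = 6*√6 (v(B, F) = 6*√(6 + 0) = 6*√6)
J(C, n) = 2*C/(-943 + n) (J(C, n) = (2*C)/(-943 + n) = 2*C/(-943 + n))
-J(-314, v(30, 14)) = -2*(-314)/(-943 + 6*√6) = -(-628)/(-943 + 6*√6) = 628/(-943 + 6*√6)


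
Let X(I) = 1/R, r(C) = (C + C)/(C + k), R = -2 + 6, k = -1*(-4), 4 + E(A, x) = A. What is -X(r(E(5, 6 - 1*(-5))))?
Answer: -¼ ≈ -0.25000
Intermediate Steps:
E(A, x) = -4 + A
k = 4
R = 4
r(C) = 2*C/(4 + C) (r(C) = (C + C)/(C + 4) = (2*C)/(4 + C) = 2*C/(4 + C))
X(I) = ¼ (X(I) = 1/4 = ¼)
-X(r(E(5, 6 - 1*(-5)))) = -1*¼ = -¼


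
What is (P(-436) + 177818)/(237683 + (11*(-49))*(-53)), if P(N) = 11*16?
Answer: 88997/133125 ≈ 0.66852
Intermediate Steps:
P(N) = 176
(P(-436) + 177818)/(237683 + (11*(-49))*(-53)) = (176 + 177818)/(237683 + (11*(-49))*(-53)) = 177994/(237683 - 539*(-53)) = 177994/(237683 + 28567) = 177994/266250 = 177994*(1/266250) = 88997/133125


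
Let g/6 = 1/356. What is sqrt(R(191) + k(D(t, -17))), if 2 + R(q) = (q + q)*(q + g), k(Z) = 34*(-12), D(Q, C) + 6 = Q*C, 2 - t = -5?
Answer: sqrt(574735389)/89 ≈ 269.37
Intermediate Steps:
g = 3/178 (g = 6/356 = 6*(1/356) = 3/178 ≈ 0.016854)
t = 7 (t = 2 - 1*(-5) = 2 + 5 = 7)
D(Q, C) = -6 + C*Q (D(Q, C) = -6 + Q*C = -6 + C*Q)
k(Z) = -408
R(q) = -2 + 2*q*(3/178 + q) (R(q) = -2 + (q + q)*(q + 3/178) = -2 + (2*q)*(3/178 + q) = -2 + 2*q*(3/178 + q))
sqrt(R(191) + k(D(t, -17))) = sqrt((-2 + 2*191**2 + (3/89)*191) - 408) = sqrt((-2 + 2*36481 + 573/89) - 408) = sqrt((-2 + 72962 + 573/89) - 408) = sqrt(6494013/89 - 408) = sqrt(6457701/89) = sqrt(574735389)/89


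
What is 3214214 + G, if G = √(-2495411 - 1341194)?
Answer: 3214214 + I*√3836605 ≈ 3.2142e+6 + 1958.7*I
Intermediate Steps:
G = I*√3836605 (G = √(-3836605) = I*√3836605 ≈ 1958.7*I)
3214214 + G = 3214214 + I*√3836605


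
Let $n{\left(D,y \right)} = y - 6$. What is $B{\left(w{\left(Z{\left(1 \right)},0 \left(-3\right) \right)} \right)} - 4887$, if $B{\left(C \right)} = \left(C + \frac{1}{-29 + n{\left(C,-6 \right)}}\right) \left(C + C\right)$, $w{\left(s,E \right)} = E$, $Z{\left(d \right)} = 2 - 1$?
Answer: $-4887$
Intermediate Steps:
$n{\left(D,y \right)} = -6 + y$
$Z{\left(d \right)} = 1$ ($Z{\left(d \right)} = 2 - 1 = 1$)
$B{\left(C \right)} = 2 C \left(- \frac{1}{41} + C\right)$ ($B{\left(C \right)} = \left(C + \frac{1}{-29 - 12}\right) \left(C + C\right) = \left(C + \frac{1}{-29 - 12}\right) 2 C = \left(C + \frac{1}{-41}\right) 2 C = \left(C - \frac{1}{41}\right) 2 C = \left(- \frac{1}{41} + C\right) 2 C = 2 C \left(- \frac{1}{41} + C\right)$)
$B{\left(w{\left(Z{\left(1 \right)},0 \left(-3\right) \right)} \right)} - 4887 = \frac{2 \cdot 0 \left(-3\right) \left(-1 + 41 \cdot 0 \left(-3\right)\right)}{41} - 4887 = \frac{2}{41} \cdot 0 \left(-1 + 41 \cdot 0\right) - 4887 = \frac{2}{41} \cdot 0 \left(-1 + 0\right) - 4887 = \frac{2}{41} \cdot 0 \left(-1\right) - 4887 = 0 - 4887 = -4887$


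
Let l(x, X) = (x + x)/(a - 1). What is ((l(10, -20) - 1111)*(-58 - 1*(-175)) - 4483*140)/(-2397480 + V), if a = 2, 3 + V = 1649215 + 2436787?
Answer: -755267/1688519 ≈ -0.44730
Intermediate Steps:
V = 4085999 (V = -3 + (1649215 + 2436787) = -3 + 4086002 = 4085999)
l(x, X) = 2*x (l(x, X) = (x + x)/(2 - 1) = (2*x)/1 = (2*x)*1 = 2*x)
((l(10, -20) - 1111)*(-58 - 1*(-175)) - 4483*140)/(-2397480 + V) = ((2*10 - 1111)*(-58 - 1*(-175)) - 4483*140)/(-2397480 + 4085999) = ((20 - 1111)*(-58 + 175) - 627620)/1688519 = (-1091*117 - 627620)*(1/1688519) = (-127647 - 627620)*(1/1688519) = -755267*1/1688519 = -755267/1688519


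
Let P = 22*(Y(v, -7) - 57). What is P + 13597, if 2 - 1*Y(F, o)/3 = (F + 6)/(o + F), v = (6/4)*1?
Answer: 12565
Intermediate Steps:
v = 3/2 (v = (6*(¼))*1 = (3/2)*1 = 3/2 ≈ 1.5000)
Y(F, o) = 6 - 3*(6 + F)/(F + o) (Y(F, o) = 6 - 3*(F + 6)/(o + F) = 6 - 3*(6 + F)/(F + o))
P = -1032 (P = 22*(3*(-6 + 3/2 + 2*(-7))/(3/2 - 7) - 57) = 22*(3*(-6 + 3/2 - 14)/(-11/2) - 57) = 22*(3*(-2/11)*(-37/2) - 57) = 22*(111/11 - 57) = 22*(-516/11) = -1032)
P + 13597 = -1032 + 13597 = 12565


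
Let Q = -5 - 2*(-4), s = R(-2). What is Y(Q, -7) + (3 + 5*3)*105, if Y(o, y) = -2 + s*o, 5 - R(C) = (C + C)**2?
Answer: 1855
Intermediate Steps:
R(C) = 5 - 4*C**2 (R(C) = 5 - (C + C)**2 = 5 - (2*C)**2 = 5 - 4*C**2)
s = -11 (s = 5 - 4*(-2)**2 = 5 - 4*4 = 5 - 16 = -11)
Q = 3 (Q = -5 + 8 = 3)
Y(o, y) = -2 - 11*o
Y(Q, -7) + (3 + 5*3)*105 = (-2 - 11*3) + (3 + 5*3)*105 = (-2 - 33) + (3 + 15)*105 = -35 + 18*105 = -35 + 1890 = 1855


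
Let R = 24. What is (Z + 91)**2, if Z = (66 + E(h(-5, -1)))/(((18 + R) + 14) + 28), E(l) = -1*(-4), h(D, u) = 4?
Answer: 303601/36 ≈ 8433.4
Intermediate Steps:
E(l) = 4
Z = 5/6 (Z = (66 + 4)/(((18 + 24) + 14) + 28) = 70/((42 + 14) + 28) = 70/(56 + 28) = 70/84 = 70*(1/84) = 5/6 ≈ 0.83333)
(Z + 91)**2 = (5/6 + 91)**2 = (551/6)**2 = 303601/36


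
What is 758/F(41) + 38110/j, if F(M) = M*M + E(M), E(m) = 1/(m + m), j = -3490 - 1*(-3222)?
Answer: -2618269461/18470962 ≈ -141.75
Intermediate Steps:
j = -268 (j = -3490 + 3222 = -268)
E(m) = 1/(2*m)
F(M) = M² + 1/(2*M) (F(M) = M*M + 1/(2*M) = M² + 1/(2*M))
758/F(41) + 38110/j = 758/(((½ + 41³)/41)) + 38110/(-268) = 758/(((½ + 68921)/41)) + 38110*(-1/268) = 758/(((1/41)*(137843/2))) - 19055/134 = 758/(137843/82) - 19055/134 = 758*(82/137843) - 19055/134 = 62156/137843 - 19055/134 = -2618269461/18470962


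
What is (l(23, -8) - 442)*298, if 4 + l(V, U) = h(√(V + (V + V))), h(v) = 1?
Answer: -132610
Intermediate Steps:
l(V, U) = -3 (l(V, U) = -4 + 1 = -3)
(l(23, -8) - 442)*298 = (-3 - 442)*298 = -445*298 = -132610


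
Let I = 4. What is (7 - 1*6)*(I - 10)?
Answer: -6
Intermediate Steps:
(7 - 1*6)*(I - 10) = (7 - 1*6)*(4 - 10) = (7 - 6)*(-6) = 1*(-6) = -6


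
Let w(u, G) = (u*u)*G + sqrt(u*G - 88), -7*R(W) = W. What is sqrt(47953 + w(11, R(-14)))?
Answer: sqrt(48195 + I*sqrt(66)) ≈ 219.53 + 0.019*I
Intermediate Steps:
R(W) = -W/7
w(u, G) = sqrt(-88 + G*u) + G*u**2 (w(u, G) = u**2*G + sqrt(G*u - 88) = G*u**2 + sqrt(-88 + G*u) = sqrt(-88 + G*u) + G*u**2)
sqrt(47953 + w(11, R(-14))) = sqrt(47953 + (sqrt(-88 - 1/7*(-14)*11) - 1/7*(-14)*11**2)) = sqrt(47953 + (sqrt(-88 + 2*11) + 2*121)) = sqrt(47953 + (sqrt(-88 + 22) + 242)) = sqrt(47953 + (sqrt(-66) + 242)) = sqrt(47953 + (I*sqrt(66) + 242)) = sqrt(47953 + (242 + I*sqrt(66))) = sqrt(48195 + I*sqrt(66))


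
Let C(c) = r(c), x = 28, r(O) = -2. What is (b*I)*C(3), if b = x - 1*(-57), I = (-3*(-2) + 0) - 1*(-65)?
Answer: -12070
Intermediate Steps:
I = 71 (I = (6 + 0) + 65 = 6 + 65 = 71)
b = 85 (b = 28 - 1*(-57) = 28 + 57 = 85)
C(c) = -2
(b*I)*C(3) = (85*71)*(-2) = 6035*(-2) = -12070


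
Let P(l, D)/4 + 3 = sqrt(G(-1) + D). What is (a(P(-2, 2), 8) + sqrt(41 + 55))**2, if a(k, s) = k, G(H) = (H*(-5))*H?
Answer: 16*(-3 + sqrt(6) + I*sqrt(3))**2 ≈ -43.151 - 30.512*I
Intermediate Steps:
G(H) = -5*H**2 (G(H) = (-5*H)*H = -5*H**2)
P(l, D) = -12 + 4*sqrt(-5 + D) (P(l, D) = -12 + 4*sqrt(-5*(-1)**2 + D) = -12 + 4*sqrt(-5*1 + D) = -12 + 4*sqrt(-5 + D))
(a(P(-2, 2), 8) + sqrt(41 + 55))**2 = ((-12 + 4*sqrt(-5 + 2)) + sqrt(41 + 55))**2 = ((-12 + 4*sqrt(-3)) + sqrt(96))**2 = ((-12 + 4*(I*sqrt(3))) + 4*sqrt(6))**2 = ((-12 + 4*I*sqrt(3)) + 4*sqrt(6))**2 = (-12 + 4*sqrt(6) + 4*I*sqrt(3))**2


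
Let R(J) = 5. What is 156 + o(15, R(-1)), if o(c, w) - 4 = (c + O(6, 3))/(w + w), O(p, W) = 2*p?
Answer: 1627/10 ≈ 162.70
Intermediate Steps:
o(c, w) = 4 + (12 + c)/(2*w) (o(c, w) = 4 + (c + 2*6)/(w + w) = 4 + (c + 12)/((2*w)) = 4 + (12 + c)*(1/(2*w)) = 4 + (12 + c)/(2*w))
156 + o(15, R(-1)) = 156 + (½)*(12 + 15 + 8*5)/5 = 156 + (½)*(⅕)*(12 + 15 + 40) = 156 + (½)*(⅕)*67 = 156 + 67/10 = 1627/10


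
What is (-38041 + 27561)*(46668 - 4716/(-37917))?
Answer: -2060502227840/4213 ≈ -4.8908e+8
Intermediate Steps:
(-38041 + 27561)*(46668 - 4716/(-37917)) = -10480*(46668 - 4716*(-1/37917)) = -10480*(46668 + 524/4213) = -10480*196612808/4213 = -2060502227840/4213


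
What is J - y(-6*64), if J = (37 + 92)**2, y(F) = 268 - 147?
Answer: 16520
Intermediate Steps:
y(F) = 121
J = 16641 (J = 129**2 = 16641)
J - y(-6*64) = 16641 - 1*121 = 16641 - 121 = 16520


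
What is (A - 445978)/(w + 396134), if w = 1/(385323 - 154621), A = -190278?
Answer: -146785531712/91388906069 ≈ -1.6062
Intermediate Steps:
w = 1/230702 ≈ 4.3346e-6
(A - 445978)/(w + 396134) = (-190278 - 445978)/(1/230702 + 396134) = -636256/91388906069/230702 = -636256*230702/91388906069 = -146785531712/91388906069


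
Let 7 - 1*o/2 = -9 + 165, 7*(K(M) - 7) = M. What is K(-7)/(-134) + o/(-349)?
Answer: 18919/23383 ≈ 0.80909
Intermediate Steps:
K(M) = 7 + M/7
o = -298 (o = 14 - 2*(-9 + 165) = 14 - 2*156 = 14 - 312 = -298)
K(-7)/(-134) + o/(-349) = (7 + (⅐)*(-7))/(-134) - 298/(-349) = (7 - 1)*(-1/134) - 298*(-1/349) = 6*(-1/134) + 298/349 = -3/67 + 298/349 = 18919/23383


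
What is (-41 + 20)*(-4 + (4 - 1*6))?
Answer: 126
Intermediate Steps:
(-41 + 20)*(-4 + (4 - 1*6)) = -21*(-4 + (4 - 6)) = -21*(-4 - 2) = -21*(-6) = 126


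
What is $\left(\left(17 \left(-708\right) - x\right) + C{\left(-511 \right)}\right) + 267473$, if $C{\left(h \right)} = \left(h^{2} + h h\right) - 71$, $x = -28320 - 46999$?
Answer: $852927$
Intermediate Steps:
$x = -75319$
$C{\left(h \right)} = -71 + 2 h^{2}$ ($C{\left(h \right)} = \left(h^{2} + h^{2}\right) - 71 = 2 h^{2} - 71 = -71 + 2 h^{2}$)
$\left(\left(17 \left(-708\right) - x\right) + C{\left(-511 \right)}\right) + 267473 = \left(\left(17 \left(-708\right) - -75319\right) - \left(71 - 2 \left(-511\right)^{2}\right)\right) + 267473 = \left(\left(-12036 + 75319\right) + \left(-71 + 2 \cdot 261121\right)\right) + 267473 = \left(63283 + \left(-71 + 522242\right)\right) + 267473 = \left(63283 + 522171\right) + 267473 = 585454 + 267473 = 852927$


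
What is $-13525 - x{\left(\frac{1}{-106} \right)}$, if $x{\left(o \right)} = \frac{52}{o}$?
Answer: $-8013$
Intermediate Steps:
$-13525 - x{\left(\frac{1}{-106} \right)} = -13525 - \frac{52}{\frac{1}{-106}} = -13525 - \frac{52}{- \frac{1}{106}} = -13525 - 52 \left(-106\right) = -13525 - -5512 = -13525 + 5512 = -8013$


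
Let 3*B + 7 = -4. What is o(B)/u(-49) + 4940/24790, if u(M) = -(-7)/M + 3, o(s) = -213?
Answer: -3686309/49580 ≈ -74.351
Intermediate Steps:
B = -11/3 (B = -7/3 + (⅓)*(-4) = -7/3 - 4/3 = -11/3 ≈ -3.6667)
u(M) = 3 + 7/M (u(M) = 7/M + 3 = 3 + 7/M)
o(B)/u(-49) + 4940/24790 = -213/(3 + 7/(-49)) + 4940/24790 = -213/(3 + 7*(-1/49)) + 4940*(1/24790) = -213/(3 - ⅐) + 494/2479 = -213/20/7 + 494/2479 = -213*7/20 + 494/2479 = -1491/20 + 494/2479 = -3686309/49580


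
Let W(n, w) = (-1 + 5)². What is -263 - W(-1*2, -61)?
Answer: -279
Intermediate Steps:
W(n, w) = 16 (W(n, w) = 4² = 16)
-263 - W(-1*2, -61) = -263 - 1*16 = -263 - 16 = -279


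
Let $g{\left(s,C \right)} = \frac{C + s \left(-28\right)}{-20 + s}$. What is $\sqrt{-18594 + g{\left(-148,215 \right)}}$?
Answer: $\frac{i \sqrt{14598038}}{28} \approx 136.45 i$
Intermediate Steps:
$g{\left(s,C \right)} = \frac{C - 28 s}{-20 + s}$
$\sqrt{-18594 + g{\left(-148,215 \right)}} = \sqrt{-18594 + \frac{215 - -4144}{-20 - 148}} = \sqrt{-18594 + \frac{215 + 4144}{-168}} = \sqrt{-18594 - \frac{1453}{56}} = \sqrt{- \frac{1042717}{56}} = \frac{i \sqrt{14598038}}{28}$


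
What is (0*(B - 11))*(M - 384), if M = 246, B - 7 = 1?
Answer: 0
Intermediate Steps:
B = 8 (B = 7 + 1 = 8)
(0*(B - 11))*(M - 384) = (0*(8 - 11))*(246 - 384) = (0*(-3))*(-138) = 0*(-138) = 0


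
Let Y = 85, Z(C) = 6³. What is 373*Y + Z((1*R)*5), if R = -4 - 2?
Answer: 31921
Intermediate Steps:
R = -6
Z(C) = 216
373*Y + Z((1*R)*5) = 373*85 + 216 = 31705 + 216 = 31921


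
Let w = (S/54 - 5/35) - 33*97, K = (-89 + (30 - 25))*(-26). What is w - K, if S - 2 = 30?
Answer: -1017680/189 ≈ -5384.5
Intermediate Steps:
S = 32 (S = 2 + 30 = 32)
K = 2184 (K = (-89 + 5)*(-26) = -84*(-26) = 2184)
w = -604904/189 (w = (32/54 - 5/35) - 33*97 = (32*(1/54) - 5*1/35) - 3201 = (16/27 - 1/7) - 3201 = 85/189 - 3201 = -604904/189 ≈ -3200.6)
w - K = -604904/189 - 1*2184 = -604904/189 - 2184 = -1017680/189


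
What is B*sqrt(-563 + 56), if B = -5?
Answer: -65*I*sqrt(3) ≈ -112.58*I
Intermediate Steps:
B*sqrt(-563 + 56) = -5*sqrt(-563 + 56) = -65*I*sqrt(3)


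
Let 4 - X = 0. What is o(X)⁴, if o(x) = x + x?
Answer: 4096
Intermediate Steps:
X = 4 (X = 4 - 1*0 = 4 + 0 = 4)
o(x) = 2*x
o(X)⁴ = (2*4)⁴ = 8⁴ = 4096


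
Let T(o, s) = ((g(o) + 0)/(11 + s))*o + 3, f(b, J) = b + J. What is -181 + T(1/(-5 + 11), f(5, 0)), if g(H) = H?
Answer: -102527/576 ≈ -178.00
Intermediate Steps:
f(b, J) = J + b
T(o, s) = 3 + o**2/(11 + s) (T(o, s) = ((o + 0)/(11 + s))*o + 3 = (o/(11 + s))*o + 3 = o**2/(11 + s) + 3 = 3 + o**2/(11 + s))
-181 + T(1/(-5 + 11), f(5, 0)) = -181 + (33 + (1/(-5 + 11))**2 + 3*(0 + 5))/(11 + (0 + 5)) = -181 + (33 + (1/6)**2 + 3*5)/(11 + 5) = -181 + (33 + (1/6)**2 + 15)/16 = -181 + (33 + 1/36 + 15)/16 = -181 + (1/16)*(1729/36) = -181 + 1729/576 = -102527/576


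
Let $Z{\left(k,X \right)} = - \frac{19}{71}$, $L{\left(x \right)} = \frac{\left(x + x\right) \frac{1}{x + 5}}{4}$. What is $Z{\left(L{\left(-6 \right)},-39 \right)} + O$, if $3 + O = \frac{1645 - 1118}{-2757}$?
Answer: $- \frac{677041}{195747} \approx -3.4588$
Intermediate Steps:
$O = - \frac{8798}{2757}$ ($O = -3 + \frac{1645 - 1118}{-2757} = -3 + 527 \left(- \frac{1}{2757}\right) = -3 - \frac{527}{2757} = - \frac{8798}{2757} \approx -3.1912$)
$L{\left(x \right)} = \frac{x}{2 \left(5 + x\right)}$ ($L{\left(x \right)} = \frac{2 x}{5 + x} \frac{1}{4} = \frac{x}{2 \left(5 + x\right)}$)
$Z{\left(k,X \right)} = - \frac{19}{71}$ ($Z{\left(k,X \right)} = \left(-19\right) \frac{1}{71} = - \frac{19}{71}$)
$Z{\left(L{\left(-6 \right)},-39 \right)} + O = - \frac{19}{71} - \frac{8798}{2757} = - \frac{677041}{195747}$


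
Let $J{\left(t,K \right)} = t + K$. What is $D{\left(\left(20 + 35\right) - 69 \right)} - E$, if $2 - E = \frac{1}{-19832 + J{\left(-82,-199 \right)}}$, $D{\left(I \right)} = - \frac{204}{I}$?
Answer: $\frac{1769937}{140791} \approx 12.571$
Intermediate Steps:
$J{\left(t,K \right)} = K + t$
$E = \frac{40227}{20113}$ ($E = 2 - \frac{1}{-19832 - 281} = 2 - \frac{1}{-20113} = 2 - - \frac{1}{20113} = 2 + \frac{1}{20113} = \frac{40227}{20113} \approx 2.0$)
$D{\left(\left(20 + 35\right) - 69 \right)} - E = - \frac{204}{\left(20 + 35\right) - 69} - \frac{40227}{20113} = - \frac{204}{55 - 69} - \frac{40227}{20113} = - \frac{204}{-14} - \frac{40227}{20113} = \left(-204\right) \left(- \frac{1}{14}\right) - \frac{40227}{20113} = \frac{102}{7} - \frac{40227}{20113} = \frac{1769937}{140791}$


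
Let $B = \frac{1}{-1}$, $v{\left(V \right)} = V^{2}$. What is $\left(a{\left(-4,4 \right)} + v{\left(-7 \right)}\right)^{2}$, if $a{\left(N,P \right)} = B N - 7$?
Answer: $2116$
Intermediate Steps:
$B = -1$
$a{\left(N,P \right)} = -7 - N$ ($a{\left(N,P \right)} = - N - 7 = -7 - N$)
$\left(a{\left(-4,4 \right)} + v{\left(-7 \right)}\right)^{2} = \left(\left(-7 - -4\right) + \left(-7\right)^{2}\right)^{2} = \left(\left(-7 + 4\right) + 49\right)^{2} = \left(-3 + 49\right)^{2} = 46^{2} = 2116$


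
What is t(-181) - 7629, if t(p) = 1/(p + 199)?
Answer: -137321/18 ≈ -7628.9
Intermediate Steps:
t(p) = 1/(199 + p)
t(-181) - 7629 = 1/(199 - 181) - 7629 = 1/18 - 7629 = -137321/18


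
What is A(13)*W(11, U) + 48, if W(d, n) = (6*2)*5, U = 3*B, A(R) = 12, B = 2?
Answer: 768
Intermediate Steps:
U = 6 (U = 3*2 = 6)
W(d, n) = 60 (W(d, n) = 12*5 = 60)
A(13)*W(11, U) + 48 = 12*60 + 48 = 720 + 48 = 768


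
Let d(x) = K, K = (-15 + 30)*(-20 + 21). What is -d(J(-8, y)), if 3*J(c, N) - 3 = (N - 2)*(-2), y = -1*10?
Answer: -15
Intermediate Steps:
y = -10
J(c, N) = 7/3 - 2*N/3 (J(c, N) = 1 + ((N - 2)*(-2))/3 = 1 + ((-2 + N)*(-2))/3 = 1 + (4 - 2*N)/3 = 1 + (4/3 - 2*N/3) = 7/3 - 2*N/3)
K = 15 (K = 15*1 = 15)
d(x) = 15
-d(J(-8, y)) = -1*15 = -15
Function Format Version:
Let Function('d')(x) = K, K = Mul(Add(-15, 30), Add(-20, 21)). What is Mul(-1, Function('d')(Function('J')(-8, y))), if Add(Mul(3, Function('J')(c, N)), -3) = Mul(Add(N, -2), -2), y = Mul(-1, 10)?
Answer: -15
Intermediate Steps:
y = -10
Function('J')(c, N) = Add(Rational(7, 3), Mul(Rational(-2, 3), N)) (Function('J')(c, N) = Add(1, Mul(Rational(1, 3), Mul(Add(N, -2), -2))) = Add(1, Mul(Rational(1, 3), Mul(Add(-2, N), -2))) = Add(1, Mul(Rational(1, 3), Add(4, Mul(-2, N)))) = Add(1, Add(Rational(4, 3), Mul(Rational(-2, 3), N))) = Add(Rational(7, 3), Mul(Rational(-2, 3), N)))
K = 15 (K = Mul(15, 1) = 15)
Function('d')(x) = 15
Mul(-1, Function('d')(Function('J')(-8, y))) = Mul(-1, 15) = -15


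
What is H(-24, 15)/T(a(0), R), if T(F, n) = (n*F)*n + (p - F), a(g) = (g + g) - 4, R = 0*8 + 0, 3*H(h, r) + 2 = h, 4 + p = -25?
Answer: 26/75 ≈ 0.34667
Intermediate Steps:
p = -29 (p = -4 - 25 = -29)
H(h, r) = -⅔ + h/3
R = 0 (R = 0 + 0 = 0)
a(g) = -4 + 2*g (a(g) = 2*g - 4 = -4 + 2*g)
T(F, n) = -29 - F + F*n² (T(F, n) = (n*F)*n + (-29 - F) = (F*n)*n + (-29 - F) = F*n² + (-29 - F) = -29 - F + F*n²)
H(-24, 15)/T(a(0), R) = (-⅔ + (⅓)*(-24))/(-29 - (-4 + 2*0) + (-4 + 2*0)*0²) = (-⅔ - 8)/(-29 - (-4 + 0) + (-4 + 0)*0) = -26/(3*(-29 - 1*(-4) - 4*0)) = -26/(3*(-29 + 4 + 0)) = -26/3/(-25) = -26/3*(-1/25) = 26/75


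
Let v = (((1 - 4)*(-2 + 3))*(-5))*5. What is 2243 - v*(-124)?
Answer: 11543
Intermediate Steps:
v = 75 (v = (-3*1*(-5))*5 = -3*(-5)*5 = 15*5 = 75)
2243 - v*(-124) = 2243 - 75*(-124) = 2243 - 1*(-9300) = 2243 + 9300 = 11543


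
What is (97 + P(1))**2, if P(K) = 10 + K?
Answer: 11664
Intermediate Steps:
(97 + P(1))**2 = (97 + (10 + 1))**2 = (97 + 11)**2 = 108**2 = 11664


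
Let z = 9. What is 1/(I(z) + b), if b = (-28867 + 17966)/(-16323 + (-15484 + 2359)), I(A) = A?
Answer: 29448/275933 ≈ 0.10672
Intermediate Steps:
b = 10901/29448 (b = -10901/(-16323 - 13125) = -10901/(-29448) = -10901*(-1/29448) = 10901/29448 ≈ 0.37018)
1/(I(z) + b) = 1/(9 + 10901/29448) = 1/(275933/29448) = 29448/275933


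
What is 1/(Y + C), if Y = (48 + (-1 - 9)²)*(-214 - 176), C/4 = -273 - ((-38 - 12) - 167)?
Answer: -1/57944 ≈ -1.7258e-5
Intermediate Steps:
C = -224 (C = 4*(-273 - ((-38 - 12) - 167)) = 4*(-273 - (-50 - 167)) = 4*(-273 - 1*(-217)) = 4*(-273 + 217) = 4*(-56) = -224)
Y = -57720 (Y = (48 + (-10)²)*(-390) = (48 + 100)*(-390) = 148*(-390) = -57720)
1/(Y + C) = 1/(-57720 - 224) = 1/(-57944) = -1/57944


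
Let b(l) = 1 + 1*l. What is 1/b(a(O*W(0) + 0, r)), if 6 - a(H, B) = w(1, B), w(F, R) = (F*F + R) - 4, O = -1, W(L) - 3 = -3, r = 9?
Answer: 1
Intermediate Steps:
W(L) = 0 (W(L) = 3 - 3 = 0)
w(F, R) = -4 + R + F² (w(F, R) = (F² + R) - 4 = (R + F²) - 4 = -4 + R + F²)
a(H, B) = 9 - B (a(H, B) = 6 - (-4 + B + 1²) = 6 - (-4 + B + 1) = 6 - (-3 + B) = 6 + (3 - B) = 9 - B)
b(l) = 1 + l
1/b(a(O*W(0) + 0, r)) = 1/(1 + (9 - 1*9)) = 1/(1 + (9 - 9)) = 1/(1 + 0) = 1/1 = 1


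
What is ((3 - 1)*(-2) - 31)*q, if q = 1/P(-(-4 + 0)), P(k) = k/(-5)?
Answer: 175/4 ≈ 43.750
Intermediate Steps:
P(k) = -k/5 (P(k) = k*(-1/5) = -k/5)
q = -5/4 (q = 1/(-(-1)*(-4 + 0)/5) = 1/(-(-1)*(-4)/5) = 1/(-1/5*4) = 1/(-4/5) = -5/4 ≈ -1.2500)
((3 - 1)*(-2) - 31)*q = ((3 - 1)*(-2) - 31)*(-5/4) = (2*(-2) - 31)*(-5/4) = (-4 - 31)*(-5/4) = -35*(-5/4) = 175/4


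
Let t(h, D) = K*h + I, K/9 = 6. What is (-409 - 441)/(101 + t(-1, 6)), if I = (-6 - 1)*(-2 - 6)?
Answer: -850/103 ≈ -8.2524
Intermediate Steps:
I = 56 (I = -7*(-8) = 56)
K = 54 (K = 9*6 = 54)
t(h, D) = 56 + 54*h (t(h, D) = 54*h + 56 = 56 + 54*h)
(-409 - 441)/(101 + t(-1, 6)) = (-409 - 441)/(101 + (56 + 54*(-1))) = -850/(101 + (56 - 54)) = -850/(101 + 2) = -850/103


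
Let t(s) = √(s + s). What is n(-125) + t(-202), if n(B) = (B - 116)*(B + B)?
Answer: 60250 + 2*I*√101 ≈ 60250.0 + 20.1*I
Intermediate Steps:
n(B) = 2*B*(-116 + B) (n(B) = (-116 + B)*(2*B) = 2*B*(-116 + B))
t(s) = √2*√s (t(s) = √(2*s) = √2*√s)
n(-125) + t(-202) = 2*(-125)*(-116 - 125) + √2*√(-202) = 2*(-125)*(-241) + √2*(I*√202) = 60250 + 2*I*√101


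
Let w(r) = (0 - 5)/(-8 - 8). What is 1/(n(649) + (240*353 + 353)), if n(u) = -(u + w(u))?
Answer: 16/1350779 ≈ 1.1845e-5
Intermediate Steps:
w(r) = 5/16 (w(r) = -5/(-16) = -5*(-1/16) = 5/16)
n(u) = -5/16 - u (n(u) = -(u + 5/16) = -(5/16 + u) = -5/16 - u)
1/(n(649) + (240*353 + 353)) = 1/((-5/16 - 1*649) + (240*353 + 353)) = 1/((-5/16 - 649) + (84720 + 353)) = 1/(-10389/16 + 85073) = 1/(1350779/16) = 16/1350779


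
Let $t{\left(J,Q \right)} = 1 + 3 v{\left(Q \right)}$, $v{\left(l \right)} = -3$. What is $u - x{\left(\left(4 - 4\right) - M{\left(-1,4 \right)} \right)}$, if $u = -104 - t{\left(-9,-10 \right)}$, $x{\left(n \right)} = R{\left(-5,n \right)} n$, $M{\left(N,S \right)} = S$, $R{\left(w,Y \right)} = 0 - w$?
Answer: $-76$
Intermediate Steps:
$R{\left(w,Y \right)} = - w$
$x{\left(n \right)} = 5 n$ ($x{\left(n \right)} = \left(-1\right) \left(-5\right) n = 5 n$)
$t{\left(J,Q \right)} = -8$ ($t{\left(J,Q \right)} = 1 + 3 \left(-3\right) = 1 - 9 = -8$)
$u = -96$ ($u = -104 - -8 = -104 + 8 = -96$)
$u - x{\left(\left(4 - 4\right) - M{\left(-1,4 \right)} \right)} = -96 - 5 \left(\left(4 - 4\right) - 4\right) = -96 - 5 \left(0 - 4\right) = -96 - 5 \left(-4\right) = -96 - -20 = -96 + 20 = -76$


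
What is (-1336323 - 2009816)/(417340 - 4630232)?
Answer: 3346139/4212892 ≈ 0.79426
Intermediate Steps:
(-1336323 - 2009816)/(417340 - 4630232) = -3346139/(-4212892) = -3346139*(-1/4212892) = 3346139/4212892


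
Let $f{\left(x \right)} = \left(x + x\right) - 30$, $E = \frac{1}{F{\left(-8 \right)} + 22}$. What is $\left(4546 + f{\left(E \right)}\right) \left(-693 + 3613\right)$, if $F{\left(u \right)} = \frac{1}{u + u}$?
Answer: $\frac{4628632160}{351} \approx 1.3187 \cdot 10^{7}$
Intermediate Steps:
$F{\left(u \right)} = \frac{1}{2 u}$
$E = \frac{16}{351}$ ($E = \frac{1}{\frac{1}{2 \left(-8\right)} + 22} = \frac{1}{\frac{1}{2} \left(- \frac{1}{8}\right) + 22} = \frac{1}{- \frac{1}{16} + 22} = \frac{1}{\frac{351}{16}} = \frac{16}{351} \approx 0.045584$)
$f{\left(x \right)} = -30 + 2 x$ ($f{\left(x \right)} = 2 x - 30 = -30 + 2 x$)
$\left(4546 + f{\left(E \right)}\right) \left(-693 + 3613\right) = \left(4546 + \left(-30 + 2 \cdot \frac{16}{351}\right)\right) \left(-693 + 3613\right) = \left(4546 + \left(-30 + \frac{32}{351}\right)\right) 2920 = \left(4546 - \frac{10498}{351}\right) 2920 = \frac{1585148}{351} \cdot 2920 = \frac{4628632160}{351}$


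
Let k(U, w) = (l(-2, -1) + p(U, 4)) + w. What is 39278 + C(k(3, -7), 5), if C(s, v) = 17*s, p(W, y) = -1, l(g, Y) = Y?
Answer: 39125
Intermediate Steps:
k(U, w) = -2 + w (k(U, w) = (-1 - 1) + w = -2 + w)
39278 + C(k(3, -7), 5) = 39278 + 17*(-2 - 7) = 39278 + 17*(-9) = 39278 - 153 = 39125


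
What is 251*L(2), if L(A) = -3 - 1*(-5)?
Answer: 502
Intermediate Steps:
L(A) = 2 (L(A) = -3 + 5 = 2)
251*L(2) = 251*2 = 502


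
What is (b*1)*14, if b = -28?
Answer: -392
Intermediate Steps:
(b*1)*14 = -28*1*14 = -28*14 = -392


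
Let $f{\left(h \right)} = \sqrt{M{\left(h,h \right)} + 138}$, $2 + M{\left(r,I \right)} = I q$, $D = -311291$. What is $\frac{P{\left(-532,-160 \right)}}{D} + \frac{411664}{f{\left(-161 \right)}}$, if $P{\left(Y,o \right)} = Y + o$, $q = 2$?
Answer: $\frac{692}{311291} - \frac{205832 i \sqrt{186}}{93} \approx 0.002223 - 30185.0 i$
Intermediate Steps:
$M{\left(r,I \right)} = -2 + 2 I$ ($M{\left(r,I \right)} = -2 + I 2 = -2 + 2 I$)
$f{\left(h \right)} = \sqrt{136 + 2 h}$ ($f{\left(h \right)} = \sqrt{\left(-2 + 2 h\right) + 138} = \sqrt{136 + 2 h}$)
$\frac{P{\left(-532,-160 \right)}}{D} + \frac{411664}{f{\left(-161 \right)}} = \frac{-532 - 160}{-311291} + \frac{411664}{\sqrt{136 + 2 \left(-161\right)}} = \left(-692\right) \left(- \frac{1}{311291}\right) + \frac{411664}{\sqrt{136 - 322}} = \frac{692}{311291} + \frac{411664}{\sqrt{-186}} = \frac{692}{311291} + \frac{411664}{i \sqrt{186}} = \frac{692}{311291} + 411664 \left(- \frac{i \sqrt{186}}{186}\right) = \frac{692}{311291} - \frac{205832 i \sqrt{186}}{93}$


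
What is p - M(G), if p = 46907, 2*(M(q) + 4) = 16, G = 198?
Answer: 46903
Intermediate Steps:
M(q) = 4 (M(q) = -4 + (½)*16 = -4 + 8 = 4)
p - M(G) = 46907 - 1*4 = 46907 - 4 = 46903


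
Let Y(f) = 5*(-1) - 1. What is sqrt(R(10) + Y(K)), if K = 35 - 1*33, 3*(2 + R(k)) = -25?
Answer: 7*I*sqrt(3)/3 ≈ 4.0415*I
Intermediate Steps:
R(k) = -31/3 (R(k) = -2 + (1/3)*(-25) = -2 - 25/3 = -31/3)
K = 2 (K = 35 - 33 = 2)
Y(f) = -6 (Y(f) = -5 - 1 = -6)
sqrt(R(10) + Y(K)) = sqrt(-31/3 - 6) = sqrt(-49/3) = 7*I*sqrt(3)/3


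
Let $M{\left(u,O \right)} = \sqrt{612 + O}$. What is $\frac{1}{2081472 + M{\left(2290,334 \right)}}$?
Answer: $\frac{1040736}{2166262842919} - \frac{\sqrt{946}}{4332525685838} \approx 4.8042 \cdot 10^{-7}$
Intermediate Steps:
$\frac{1}{2081472 + M{\left(2290,334 \right)}} = \frac{1}{2081472 + \sqrt{612 + 334}} = \frac{1}{2081472 + \sqrt{946}}$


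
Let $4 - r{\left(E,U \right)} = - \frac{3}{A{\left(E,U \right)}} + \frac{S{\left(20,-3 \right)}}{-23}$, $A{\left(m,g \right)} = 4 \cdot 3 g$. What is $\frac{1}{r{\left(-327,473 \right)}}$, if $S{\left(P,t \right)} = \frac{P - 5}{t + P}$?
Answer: $\frac{739772}{2987859} \approx 0.24759$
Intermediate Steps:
$A{\left(m,g \right)} = 12 g$
$S{\left(P,t \right)} = \frac{-5 + P}{P + t}$
$r{\left(E,U \right)} = \frac{1579}{391} + \frac{1}{4 U}$ ($r{\left(E,U \right)} = 4 - \left(- \frac{3}{12 U} + \frac{\frac{1}{20 - 3} \left(-5 + 20\right)}{-23}\right) = 4 - \left(- 3 \frac{1}{12 U} + \frac{1}{17} \cdot 15 \left(- \frac{1}{23}\right)\right) = 4 - \left(- \frac{1}{4 U} + \frac{1}{17} \cdot 15 \left(- \frac{1}{23}\right)\right) = 4 - \left(- \frac{1}{4 U} + \frac{15}{17} \left(- \frac{1}{23}\right)\right) = 4 - \left(- \frac{1}{4 U} - \frac{15}{391}\right) = 4 - \left(- \frac{15}{391} - \frac{1}{4 U}\right) = 4 + \left(\frac{15}{391} + \frac{1}{4 U}\right) = \frac{1579}{391} + \frac{1}{4 U}$)
$\frac{1}{r{\left(-327,473 \right)}} = \frac{1}{\frac{1}{1564} \cdot \frac{1}{473} \left(391 + 6316 \cdot 473\right)} = \frac{1}{\frac{1}{1564} \cdot \frac{1}{473} \left(391 + 2987468\right)} = \frac{1}{\frac{1}{1564} \cdot \frac{1}{473} \cdot 2987859} = \frac{1}{\frac{2987859}{739772}} = \frac{739772}{2987859}$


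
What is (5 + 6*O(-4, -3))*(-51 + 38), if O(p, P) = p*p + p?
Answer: -1001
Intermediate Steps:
O(p, P) = p + p² (O(p, P) = p² + p = p + p²)
(5 + 6*O(-4, -3))*(-51 + 38) = (5 + 6*(-4*(1 - 4)))*(-51 + 38) = (5 + 6*(-4*(-3)))*(-13) = (5 + 6*12)*(-13) = (5 + 72)*(-13) = 77*(-13) = -1001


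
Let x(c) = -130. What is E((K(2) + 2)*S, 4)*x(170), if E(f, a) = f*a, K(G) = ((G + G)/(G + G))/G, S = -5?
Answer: 6500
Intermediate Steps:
K(G) = 1/G (K(G) = ((2*G)/((2*G)))/G = ((2*G)*(1/(2*G)))/G = 1/G)
E(f, a) = a*f
E((K(2) + 2)*S, 4)*x(170) = (4*((1/2 + 2)*(-5)))*(-130) = (4*((½ + 2)*(-5)))*(-130) = (4*((5/2)*(-5)))*(-130) = (4*(-25/2))*(-130) = -50*(-130) = 6500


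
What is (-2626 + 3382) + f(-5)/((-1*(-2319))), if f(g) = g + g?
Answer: 1753154/2319 ≈ 756.00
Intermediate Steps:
f(g) = 2*g
(-2626 + 3382) + f(-5)/((-1*(-2319))) = (-2626 + 3382) + (2*(-5))/((-1*(-2319))) = 756 - 10/2319 = 1753154/2319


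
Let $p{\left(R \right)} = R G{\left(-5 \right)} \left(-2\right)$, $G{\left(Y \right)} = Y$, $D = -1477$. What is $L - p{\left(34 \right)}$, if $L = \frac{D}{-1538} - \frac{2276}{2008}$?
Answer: $- \frac{65659877}{193019} \approx -340.17$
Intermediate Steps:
$p{\left(R \right)} = 10 R$ ($p{\left(R \right)} = R \left(-5\right) \left(-2\right) = - 5 R \left(-2\right) = 10 R$)
$L = - \frac{33417}{193019}$ ($L = - \frac{1477}{-1538} - \frac{2276}{2008} = \left(-1477\right) \left(- \frac{1}{1538}\right) - \frac{569}{502} = \frac{1477}{1538} - \frac{569}{502} = - \frac{33417}{193019} \approx -0.17313$)
$L - p{\left(34 \right)} = - \frac{33417}{193019} - 10 \cdot 34 = - \frac{33417}{193019} - 340 = - \frac{65659877}{193019}$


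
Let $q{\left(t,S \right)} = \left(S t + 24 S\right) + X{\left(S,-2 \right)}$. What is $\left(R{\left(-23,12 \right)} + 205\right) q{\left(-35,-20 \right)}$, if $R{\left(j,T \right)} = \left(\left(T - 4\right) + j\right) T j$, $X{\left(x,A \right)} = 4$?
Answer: $973280$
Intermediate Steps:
$q{\left(t,S \right)} = 4 + 24 S + S t$ ($q{\left(t,S \right)} = \left(S t + 24 S\right) + 4 = \left(24 S + S t\right) + 4 = 4 + 24 S + S t$)
$R{\left(j,T \right)} = T j \left(-4 + T + j\right)$ ($R{\left(j,T \right)} = \left(\left(-4 + T\right) + j\right) T j = \left(-4 + T + j\right) T j = T \left(-4 + T + j\right) j = T j \left(-4 + T + j\right)$)
$\left(R{\left(-23,12 \right)} + 205\right) q{\left(-35,-20 \right)} = \left(12 \left(-23\right) \left(-4 + 12 - 23\right) + 205\right) \left(4 + 24 \left(-20\right) - -700\right) = \left(12 \left(-23\right) \left(-15\right) + 205\right) \left(4 - 480 + 700\right) = \left(4140 + 205\right) 224 = 4345 \cdot 224 = 973280$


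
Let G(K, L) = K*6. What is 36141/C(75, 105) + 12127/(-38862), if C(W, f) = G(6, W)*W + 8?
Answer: 685835813/52619148 ≈ 13.034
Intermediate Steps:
G(K, L) = 6*K
C(W, f) = 8 + 36*W (C(W, f) = (6*6)*W + 8 = 36*W + 8 = 8 + 36*W)
36141/C(75, 105) + 12127/(-38862) = 36141/(8 + 36*75) + 12127/(-38862) = 36141/(8 + 2700) + 12127*(-1/38862) = 36141/2708 - 12127/38862 = 685835813/52619148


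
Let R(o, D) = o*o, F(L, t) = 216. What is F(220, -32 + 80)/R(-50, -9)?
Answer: 54/625 ≈ 0.086400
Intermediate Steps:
R(o, D) = o²
F(220, -32 + 80)/R(-50, -9) = 216/((-50)²) = 216/2500 = 216*(1/2500) = 54/625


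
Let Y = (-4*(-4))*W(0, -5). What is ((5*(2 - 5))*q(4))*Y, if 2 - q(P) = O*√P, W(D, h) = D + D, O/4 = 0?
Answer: 0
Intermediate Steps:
O = 0 (O = 4*0 = 0)
W(D, h) = 2*D
Y = 0 (Y = (-4*(-4))*(2*0) = 16*0 = 0)
q(P) = 2 (q(P) = 2 - 0*√P = 2 - 1*0 = 2 + 0 = 2)
((5*(2 - 5))*q(4))*Y = ((5*(2 - 5))*2)*0 = ((5*(-3))*2)*0 = -15*2*0 = -30*0 = 0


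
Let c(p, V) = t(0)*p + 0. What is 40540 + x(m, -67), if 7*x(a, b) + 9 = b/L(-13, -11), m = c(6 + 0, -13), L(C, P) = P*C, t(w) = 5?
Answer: 40579186/1001 ≈ 40539.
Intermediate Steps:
L(C, P) = C*P
c(p, V) = 5*p (c(p, V) = 5*p + 0 = 5*p)
m = 30 (m = 5*(6 + 0) = 5*6 = 30)
x(a, b) = -9/7 + b/1001 (x(a, b) = -9/7 + (b/((-13*(-11))))/7 = -9/7 + (b/143)/7 = -9/7 + b/1001)
40540 + x(m, -67) = 40540 + (-9/7 + (1/1001)*(-67)) = 40540 + (-9/7 - 67/1001) = 40540 - 1354/1001 = 40579186/1001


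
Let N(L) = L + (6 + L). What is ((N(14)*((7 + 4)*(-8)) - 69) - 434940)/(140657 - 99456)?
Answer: -438001/41201 ≈ -10.631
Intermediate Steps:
N(L) = 6 + 2*L
((N(14)*((7 + 4)*(-8)) - 69) - 434940)/(140657 - 99456) = (((6 + 2*14)*((7 + 4)*(-8)) - 69) - 434940)/(140657 - 99456) = (((6 + 28)*(11*(-8)) - 69) - 434940)/41201 = ((34*(-88) - 69) - 434940)*(1/41201) = ((-2992 - 69) - 434940)*(1/41201) = (-3061 - 434940)*(1/41201) = -438001*1/41201 = -438001/41201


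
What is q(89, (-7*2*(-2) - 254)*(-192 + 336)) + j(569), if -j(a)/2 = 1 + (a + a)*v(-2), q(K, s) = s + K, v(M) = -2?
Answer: -27905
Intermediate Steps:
q(K, s) = K + s
j(a) = -2 + 8*a (j(a) = -2*(1 + (a + a)*(-2)) = -2*(1 + (2*a)*(-2)) = -2*(1 - 4*a) = -2 + 8*a)
q(89, (-7*2*(-2) - 254)*(-192 + 336)) + j(569) = (89 + (-7*2*(-2) - 254)*(-192 + 336)) + (-2 + 8*569) = (89 + (-14*(-2) - 254)*144) + (-2 + 4552) = (89 + (28 - 254)*144) + 4550 = (89 - 226*144) + 4550 = (89 - 32544) + 4550 = -32455 + 4550 = -27905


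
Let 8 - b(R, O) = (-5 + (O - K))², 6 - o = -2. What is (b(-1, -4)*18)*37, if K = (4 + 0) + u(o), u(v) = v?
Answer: -288378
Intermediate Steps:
o = 8 (o = 6 - 1*(-2) = 6 + 2 = 8)
K = 12 (K = (4 + 0) + 8 = 4 + 8 = 12)
b(R, O) = 8 - (-17 + O)² (b(R, O) = 8 - (-5 + (O - 1*12))² = 8 - (-5 + (O - 12))² = 8 - (-5 + (-12 + O))² = 8 - (-17 + O)²)
(b(-1, -4)*18)*37 = ((8 - (-17 - 4)²)*18)*37 = ((8 - 1*(-21)²)*18)*37 = ((8 - 1*441)*18)*37 = ((8 - 441)*18)*37 = -433*18*37 = -7794*37 = -288378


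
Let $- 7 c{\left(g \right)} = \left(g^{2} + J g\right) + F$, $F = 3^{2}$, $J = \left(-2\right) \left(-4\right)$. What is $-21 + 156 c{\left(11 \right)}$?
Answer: $- \frac{34155}{7} \approx -4879.3$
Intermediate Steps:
$J = 8$
$F = 9$
$c{\left(g \right)} = - \frac{9}{7} - \frac{8 g}{7} - \frac{g^{2}}{7}$ ($c{\left(g \right)} = - \frac{\left(g^{2} + 8 g\right) + 9}{7} = - \frac{9 + g^{2} + 8 g}{7} = - \frac{9}{7} - \frac{8 g}{7} - \frac{g^{2}}{7}$)
$-21 + 156 c{\left(11 \right)} = -21 + 156 \left(- \frac{9}{7} - \frac{88}{7} - \frac{11^{2}}{7}\right) = -21 + 156 \left(- \frac{9}{7} - \frac{88}{7} - \frac{121}{7}\right) = -21 + 156 \left(- \frac{218}{7}\right) = -21 - \frac{34008}{7} = - \frac{34155}{7}$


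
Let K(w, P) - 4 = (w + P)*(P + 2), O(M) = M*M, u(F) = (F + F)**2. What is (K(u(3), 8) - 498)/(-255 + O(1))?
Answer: 27/127 ≈ 0.21260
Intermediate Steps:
u(F) = 4*F**2 (u(F) = (2*F)**2 = 4*F**2)
O(M) = M**2
K(w, P) = 4 + (2 + P)*(P + w) (K(w, P) = 4 + (w + P)*(P + 2) = 4 + (P + w)*(2 + P) = 4 + (2 + P)*(P + w))
(K(u(3), 8) - 498)/(-255 + O(1)) = ((4 + 8**2 + 2*8 + 2*(4*3**2) + 8*(4*3**2)) - 498)/(-255 + 1**2) = ((4 + 64 + 16 + 2*(4*9) + 8*(4*9)) - 498)/(-255 + 1) = ((4 + 64 + 16 + 2*36 + 8*36) - 498)/(-254) = ((4 + 64 + 16 + 72 + 288) - 498)*(-1/254) = (444 - 498)*(-1/254) = -54*(-1/254) = 27/127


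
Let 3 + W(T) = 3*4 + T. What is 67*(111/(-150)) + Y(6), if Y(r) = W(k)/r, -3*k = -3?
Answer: -7187/150 ≈ -47.913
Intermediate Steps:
k = 1 (k = -1/3*(-3) = 1)
W(T) = 9 + T (W(T) = -3 + (3*4 + T) = -3 + (12 + T) = 9 + T)
Y(r) = 10/r (Y(r) = (9 + 1)/r = 10/r)
67*(111/(-150)) + Y(6) = 67*(111/(-150)) + 10/6 = 67*(111*(-1/150)) + 10*(1/6) = 67*(-37/50) + 5/3 = -2479/50 + 5/3 = -7187/150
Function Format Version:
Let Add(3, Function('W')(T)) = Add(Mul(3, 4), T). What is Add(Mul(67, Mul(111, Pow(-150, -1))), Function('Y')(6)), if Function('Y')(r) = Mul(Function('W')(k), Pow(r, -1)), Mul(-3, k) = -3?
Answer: Rational(-7187, 150) ≈ -47.913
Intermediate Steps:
k = 1 (k = Mul(Rational(-1, 3), -3) = 1)
Function('W')(T) = Add(9, T) (Function('W')(T) = Add(-3, Add(Mul(3, 4), T)) = Add(-3, Add(12, T)) = Add(9, T))
Function('Y')(r) = Mul(10, Pow(r, -1)) (Function('Y')(r) = Mul(Add(9, 1), Pow(r, -1)) = Mul(10, Pow(r, -1)))
Add(Mul(67, Mul(111, Pow(-150, -1))), Function('Y')(6)) = Add(Mul(67, Mul(111, Pow(-150, -1))), Mul(10, Pow(6, -1))) = Add(Mul(67, Mul(111, Rational(-1, 150))), Mul(10, Rational(1, 6))) = Add(Mul(67, Rational(-37, 50)), Rational(5, 3)) = Add(Rational(-2479, 50), Rational(5, 3)) = Rational(-7187, 150)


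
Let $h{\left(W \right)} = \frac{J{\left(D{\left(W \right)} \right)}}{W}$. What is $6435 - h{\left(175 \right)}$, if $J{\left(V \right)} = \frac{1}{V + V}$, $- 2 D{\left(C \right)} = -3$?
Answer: $\frac{3378374}{525} \approx 6435.0$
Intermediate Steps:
$D{\left(C \right)} = \frac{3}{2}$ ($D{\left(C \right)} = \left(- \frac{1}{2}\right) \left(-3\right) = \frac{3}{2}$)
$J{\left(V \right)} = \frac{1}{2 V}$
$h{\left(W \right)} = \frac{1}{3 W}$ ($h{\left(W \right)} = \frac{\frac{1}{2} \frac{1}{\frac{3}{2}}}{W} = \frac{\frac{1}{2} \cdot \frac{2}{3}}{W} = \frac{1}{3 W}$)
$6435 - h{\left(175 \right)} = 6435 - \frac{1}{3 \cdot 175} = 6435 - \frac{1}{3} \cdot \frac{1}{175} = 6435 - \frac{1}{525} = \frac{3378374}{525}$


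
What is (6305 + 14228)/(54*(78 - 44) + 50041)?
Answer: 20533/51877 ≈ 0.39580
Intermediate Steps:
(6305 + 14228)/(54*(78 - 44) + 50041) = 20533/(54*34 + 50041) = 20533/(1836 + 50041) = 20533/51877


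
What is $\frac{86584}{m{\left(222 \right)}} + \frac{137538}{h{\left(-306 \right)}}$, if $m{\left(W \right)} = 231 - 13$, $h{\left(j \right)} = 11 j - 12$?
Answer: $\frac{21874789}{61367} \approx 356.46$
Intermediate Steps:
$h{\left(j \right)} = -12 + 11 j$
$m{\left(W \right)} = 218$ ($m{\left(W \right)} = 231 - 13 = 218$)
$\frac{86584}{m{\left(222 \right)}} + \frac{137538}{h{\left(-306 \right)}} = \frac{86584}{218} + \frac{137538}{-12 + 11 \left(-306\right)} = 86584 \cdot \frac{1}{218} + \frac{137538}{-12 - 3366} = \frac{43292}{109} + \frac{137538}{-3378} = \frac{43292}{109} + 137538 \left(- \frac{1}{3378}\right) = \frac{43292}{109} - \frac{22923}{563} = \frac{21874789}{61367}$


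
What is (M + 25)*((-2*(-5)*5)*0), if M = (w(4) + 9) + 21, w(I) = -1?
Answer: 0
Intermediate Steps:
M = 29 (M = (-1 + 9) + 21 = 8 + 21 = 29)
(M + 25)*((-2*(-5)*5)*0) = (29 + 25)*((-2*(-5)*5)*0) = 54*((10*5)*0) = 54*(50*0) = 54*0 = 0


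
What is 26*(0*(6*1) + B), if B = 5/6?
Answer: 65/3 ≈ 21.667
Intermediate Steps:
B = ⅚ (B = 5*(⅙) = ⅚ ≈ 0.83333)
26*(0*(6*1) + B) = 26*(0*(6*1) + ⅚) = 26*(0*6 + ⅚) = 26*(0 + ⅚) = 26*(⅚) = 65/3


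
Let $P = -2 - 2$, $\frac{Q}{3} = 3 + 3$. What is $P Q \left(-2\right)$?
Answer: $144$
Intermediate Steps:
$Q = 18$ ($Q = 3 \left(3 + 3\right) = 3 \cdot 6 = 18$)
$P = -4$ ($P = -2 - 2 = -4$)
$P Q \left(-2\right) = \left(-4\right) 18 \left(-2\right) = \left(-72\right) \left(-2\right) = 144$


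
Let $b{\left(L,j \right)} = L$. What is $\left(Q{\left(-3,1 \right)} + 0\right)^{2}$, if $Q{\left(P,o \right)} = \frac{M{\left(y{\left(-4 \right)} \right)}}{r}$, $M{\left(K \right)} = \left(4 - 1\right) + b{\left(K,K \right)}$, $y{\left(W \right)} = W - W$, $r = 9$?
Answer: $\frac{1}{9} \approx 0.11111$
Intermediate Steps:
$y{\left(W \right)} = 0$
$M{\left(K \right)} = 3 + K$ ($M{\left(K \right)} = \left(4 - 1\right) + K = 3 + K$)
$Q{\left(P,o \right)} = \frac{1}{3}$ ($Q{\left(P,o \right)} = \frac{3 + 0}{9} = 3 \cdot \frac{1}{9} = \frac{1}{3}$)
$\left(Q{\left(-3,1 \right)} + 0\right)^{2} = \left(\frac{1}{3} + 0\right)^{2} = \left(\frac{1}{3}\right)^{2} = \frac{1}{9}$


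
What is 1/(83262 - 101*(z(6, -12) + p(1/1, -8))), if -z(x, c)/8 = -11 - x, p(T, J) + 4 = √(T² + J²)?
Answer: 13986/977908367 + 101*√65/4889541835 ≈ 1.4468e-5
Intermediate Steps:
p(T, J) = -4 + √(J² + T²) (p(T, J) = -4 + √(T² + J²) = -4 + √(J² + T²))
z(x, c) = 88 + 8*x (z(x, c) = -8*(-11 - x) = 88 + 8*x)
1/(83262 - 101*(z(6, -12) + p(1/1, -8))) = 1/(83262 - 101*((88 + 8*6) + (-4 + √((-8)² + (1/1)²)))) = 1/(83262 - 101*((88 + 48) + (-4 + √(64 + 1²)))) = 1/(83262 - 101*(136 + (-4 + √(64 + 1)))) = 1/(83262 - 101*(136 + (-4 + √65))) = 1/(83262 - 101*(132 + √65)) = 1/(83262 + (-13332 - 101*√65)) = 1/(69930 - 101*√65)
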